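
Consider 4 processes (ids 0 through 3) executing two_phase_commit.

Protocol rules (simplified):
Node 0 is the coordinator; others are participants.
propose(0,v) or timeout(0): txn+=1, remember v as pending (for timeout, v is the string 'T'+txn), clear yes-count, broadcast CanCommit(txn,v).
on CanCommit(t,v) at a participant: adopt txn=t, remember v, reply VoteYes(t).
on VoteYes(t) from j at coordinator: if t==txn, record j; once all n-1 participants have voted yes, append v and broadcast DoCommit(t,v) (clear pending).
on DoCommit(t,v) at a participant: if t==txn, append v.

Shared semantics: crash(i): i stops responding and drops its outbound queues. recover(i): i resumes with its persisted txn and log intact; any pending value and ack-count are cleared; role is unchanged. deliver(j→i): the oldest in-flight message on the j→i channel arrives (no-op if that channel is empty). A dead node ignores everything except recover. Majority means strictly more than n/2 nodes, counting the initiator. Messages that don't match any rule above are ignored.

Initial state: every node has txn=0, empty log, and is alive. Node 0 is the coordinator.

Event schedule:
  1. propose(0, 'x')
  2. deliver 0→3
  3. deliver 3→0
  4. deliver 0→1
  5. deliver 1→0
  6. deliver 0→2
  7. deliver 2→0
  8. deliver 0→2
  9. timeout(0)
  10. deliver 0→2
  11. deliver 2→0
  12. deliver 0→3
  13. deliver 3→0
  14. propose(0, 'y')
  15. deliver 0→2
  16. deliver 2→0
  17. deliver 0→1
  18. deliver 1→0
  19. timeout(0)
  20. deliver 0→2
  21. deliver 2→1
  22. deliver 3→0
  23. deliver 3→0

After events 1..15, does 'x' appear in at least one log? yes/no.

after 1 — propose(0,'x'): n0:coor/t1/[-]
after 2 — deliver 0→3: n3:part/t1/[-]
after 3 — deliver 3→0: ·
after 4 — deliver 0→1: n1:part/t1/[-]
after 5 — deliver 1→0: ·
after 6 — deliver 0→2: n2:part/t1/[-]
after 7 — deliver 2→0: n0:coor/t1/[x]
after 8 — deliver 0→2: n2:part/t1/[x]
after 9 — timeout(0): n0:coor/t2/[x]
after 10 — deliver 0→2: n2:part/t2/[x]
after 11 — deliver 2→0: ·
after 12 — deliver 0→3: n3:part/t1/[x]
after 13 — deliver 3→0: ·
after 14 — propose(0,'y'): n0:coor/t3/[x]
after 15 — deliver 0→2: n2:part/t3/[x]

yes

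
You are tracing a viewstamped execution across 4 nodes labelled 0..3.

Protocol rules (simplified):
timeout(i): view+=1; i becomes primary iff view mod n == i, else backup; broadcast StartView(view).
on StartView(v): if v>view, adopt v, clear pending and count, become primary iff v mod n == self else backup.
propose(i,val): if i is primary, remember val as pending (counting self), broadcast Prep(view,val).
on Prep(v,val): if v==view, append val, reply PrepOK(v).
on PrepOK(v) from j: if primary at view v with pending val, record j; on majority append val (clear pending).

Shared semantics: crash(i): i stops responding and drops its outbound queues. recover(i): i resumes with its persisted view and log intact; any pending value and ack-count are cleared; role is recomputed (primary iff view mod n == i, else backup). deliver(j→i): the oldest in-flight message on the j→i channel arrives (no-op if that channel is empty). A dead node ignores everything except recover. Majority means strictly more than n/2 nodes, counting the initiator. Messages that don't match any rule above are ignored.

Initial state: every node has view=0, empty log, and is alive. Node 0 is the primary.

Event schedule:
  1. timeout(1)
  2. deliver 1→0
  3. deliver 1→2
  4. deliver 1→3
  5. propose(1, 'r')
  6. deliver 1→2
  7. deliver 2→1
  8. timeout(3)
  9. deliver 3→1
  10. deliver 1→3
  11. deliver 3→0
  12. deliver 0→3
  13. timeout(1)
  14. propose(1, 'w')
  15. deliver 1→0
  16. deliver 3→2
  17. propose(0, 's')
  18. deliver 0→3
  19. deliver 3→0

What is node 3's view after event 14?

2

after 1 — timeout(1): n1:prim/v1/[-]
after 2 — deliver 1→0: n0:back/v1/[-]
after 3 — deliver 1→2: n2:back/v1/[-]
after 4 — deliver 1→3: n3:back/v1/[-]
after 5 — propose(1,'r'): ·
after 6 — deliver 1→2: n2:back/v1/[r]
after 7 — deliver 2→1: ·
after 8 — timeout(3): n3:back/v2/[-]
after 9 — deliver 3→1: n1:back/v2/[-]
after 10 — deliver 1→3: ·
after 11 — deliver 3→0: n0:back/v2/[-]
after 12 — deliver 0→3: ·
after 13 — timeout(1): n1:back/v3/[-]
after 14 — propose(1,'w'): ·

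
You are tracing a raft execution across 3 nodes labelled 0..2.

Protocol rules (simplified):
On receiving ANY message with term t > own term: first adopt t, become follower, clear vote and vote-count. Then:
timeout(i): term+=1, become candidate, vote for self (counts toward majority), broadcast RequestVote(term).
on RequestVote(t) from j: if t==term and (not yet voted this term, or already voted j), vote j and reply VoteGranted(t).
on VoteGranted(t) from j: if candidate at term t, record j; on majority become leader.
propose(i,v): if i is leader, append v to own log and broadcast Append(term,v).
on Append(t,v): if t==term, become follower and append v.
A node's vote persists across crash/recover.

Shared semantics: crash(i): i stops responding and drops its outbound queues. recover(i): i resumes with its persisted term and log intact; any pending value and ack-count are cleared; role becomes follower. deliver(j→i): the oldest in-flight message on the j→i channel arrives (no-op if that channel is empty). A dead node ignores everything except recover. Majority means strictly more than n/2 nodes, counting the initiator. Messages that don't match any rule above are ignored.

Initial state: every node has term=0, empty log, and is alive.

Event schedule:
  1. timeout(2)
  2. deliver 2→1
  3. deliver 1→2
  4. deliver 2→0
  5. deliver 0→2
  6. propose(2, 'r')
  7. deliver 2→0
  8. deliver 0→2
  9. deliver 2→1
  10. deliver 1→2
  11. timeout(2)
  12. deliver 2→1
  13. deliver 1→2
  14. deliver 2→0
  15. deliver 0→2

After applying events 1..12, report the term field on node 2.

2

after 1 — timeout(2): n2:cand/t1/[-]
after 2 — deliver 2→1: n1:foll/t1/[-]
after 3 — deliver 1→2: n2:lead/t1/[-]
after 4 — deliver 2→0: n0:foll/t1/[-]
after 5 — deliver 0→2: ·
after 6 — propose(2,'r'): n2:lead/t1/[r]
after 7 — deliver 2→0: n0:foll/t1/[r]
after 8 — deliver 0→2: ·
after 9 — deliver 2→1: n1:foll/t1/[r]
after 10 — deliver 1→2: ·
after 11 — timeout(2): n2:cand/t2/[r]
after 12 — deliver 2→1: n1:foll/t2/[r]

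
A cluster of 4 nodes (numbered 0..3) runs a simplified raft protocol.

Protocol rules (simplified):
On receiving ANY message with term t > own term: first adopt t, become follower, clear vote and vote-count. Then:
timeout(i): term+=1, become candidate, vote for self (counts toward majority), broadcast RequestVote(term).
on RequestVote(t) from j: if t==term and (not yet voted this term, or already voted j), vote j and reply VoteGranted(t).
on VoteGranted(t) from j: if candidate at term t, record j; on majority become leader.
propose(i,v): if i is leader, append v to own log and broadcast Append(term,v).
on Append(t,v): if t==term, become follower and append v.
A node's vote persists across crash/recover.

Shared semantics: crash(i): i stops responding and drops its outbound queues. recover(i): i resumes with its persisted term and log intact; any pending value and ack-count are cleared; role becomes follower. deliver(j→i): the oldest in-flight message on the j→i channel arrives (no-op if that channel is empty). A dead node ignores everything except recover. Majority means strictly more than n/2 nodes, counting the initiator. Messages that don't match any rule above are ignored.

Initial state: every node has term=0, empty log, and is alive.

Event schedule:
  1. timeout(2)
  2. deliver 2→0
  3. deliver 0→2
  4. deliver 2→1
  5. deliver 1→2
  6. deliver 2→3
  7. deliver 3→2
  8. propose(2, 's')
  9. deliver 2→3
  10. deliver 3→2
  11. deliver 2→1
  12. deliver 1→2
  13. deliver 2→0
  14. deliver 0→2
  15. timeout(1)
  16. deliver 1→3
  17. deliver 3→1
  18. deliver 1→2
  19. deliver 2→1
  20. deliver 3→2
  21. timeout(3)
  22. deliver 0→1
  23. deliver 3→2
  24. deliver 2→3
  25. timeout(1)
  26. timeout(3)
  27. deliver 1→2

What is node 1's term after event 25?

3

e1 timeout(2): 2[cand,t=1,-]
e2 deliver 2→0: 0[foll,t=1,-]
e3 deliver 0→2: ·
e4 deliver 2→1: 1[foll,t=1,-]
e5 deliver 1→2: 2[lead,t=1,-]
e6 deliver 2→3: 3[foll,t=1,-]
e7 deliver 3→2: ·
e8 propose(2,'s'): 2[lead,t=1,s]
e9 deliver 2→3: 3[foll,t=1,s]
e10 deliver 3→2: ·
e11 deliver 2→1: 1[foll,t=1,s]
e12 deliver 1→2: ·
e13 deliver 2→0: 0[foll,t=1,s]
e14 deliver 0→2: ·
e15 timeout(1): 1[cand,t=2,s]
e16 deliver 1→3: 3[foll,t=2,s]
e17 deliver 3→1: ·
e18 deliver 1→2: 2[foll,t=2,s]
e19 deliver 2→1: 1[lead,t=2,s]
e20 deliver 3→2: ·
e21 timeout(3): 3[cand,t=3,s]
e22 deliver 0→1: ·
e23 deliver 3→2: 2[foll,t=3,s]
e24 deliver 2→3: ·
e25 timeout(1): 1[cand,t=3,s]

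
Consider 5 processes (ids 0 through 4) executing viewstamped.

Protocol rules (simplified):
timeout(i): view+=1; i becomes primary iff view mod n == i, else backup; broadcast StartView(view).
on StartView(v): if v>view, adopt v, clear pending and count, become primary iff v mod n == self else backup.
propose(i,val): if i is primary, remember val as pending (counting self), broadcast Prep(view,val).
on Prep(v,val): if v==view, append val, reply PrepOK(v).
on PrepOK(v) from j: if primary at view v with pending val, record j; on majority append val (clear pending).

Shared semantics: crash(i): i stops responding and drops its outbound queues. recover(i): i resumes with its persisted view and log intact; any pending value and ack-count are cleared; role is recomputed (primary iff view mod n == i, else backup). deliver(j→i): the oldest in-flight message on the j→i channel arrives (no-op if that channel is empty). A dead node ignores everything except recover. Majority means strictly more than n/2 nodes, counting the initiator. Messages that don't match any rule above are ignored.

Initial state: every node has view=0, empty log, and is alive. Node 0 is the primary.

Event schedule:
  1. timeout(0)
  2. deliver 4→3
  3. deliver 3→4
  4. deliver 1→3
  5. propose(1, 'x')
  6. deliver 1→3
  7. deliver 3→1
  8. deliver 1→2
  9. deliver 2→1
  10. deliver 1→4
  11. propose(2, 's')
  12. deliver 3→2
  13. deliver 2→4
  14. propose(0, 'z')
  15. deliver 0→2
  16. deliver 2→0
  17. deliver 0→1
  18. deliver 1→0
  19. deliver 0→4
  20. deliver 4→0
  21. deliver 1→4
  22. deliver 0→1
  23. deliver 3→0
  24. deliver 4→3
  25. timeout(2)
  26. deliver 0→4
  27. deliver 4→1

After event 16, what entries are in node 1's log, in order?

step 1 timeout(0): 0={back,v=1,log=-}
step 2 deliver 4→3: —
step 3 deliver 3→4: —
step 4 deliver 1→3: —
step 5 propose(1,'x'): —
step 6 deliver 1→3: —
step 7 deliver 3→1: —
step 8 deliver 1→2: —
step 9 deliver 2→1: —
step 10 deliver 1→4: —
step 11 propose(2,'s'): —
step 12 deliver 3→2: —
step 13 deliver 2→4: —
step 14 propose(0,'z'): —
step 15 deliver 0→2: 2={back,v=1,log=-}
step 16 deliver 2→0: —

empty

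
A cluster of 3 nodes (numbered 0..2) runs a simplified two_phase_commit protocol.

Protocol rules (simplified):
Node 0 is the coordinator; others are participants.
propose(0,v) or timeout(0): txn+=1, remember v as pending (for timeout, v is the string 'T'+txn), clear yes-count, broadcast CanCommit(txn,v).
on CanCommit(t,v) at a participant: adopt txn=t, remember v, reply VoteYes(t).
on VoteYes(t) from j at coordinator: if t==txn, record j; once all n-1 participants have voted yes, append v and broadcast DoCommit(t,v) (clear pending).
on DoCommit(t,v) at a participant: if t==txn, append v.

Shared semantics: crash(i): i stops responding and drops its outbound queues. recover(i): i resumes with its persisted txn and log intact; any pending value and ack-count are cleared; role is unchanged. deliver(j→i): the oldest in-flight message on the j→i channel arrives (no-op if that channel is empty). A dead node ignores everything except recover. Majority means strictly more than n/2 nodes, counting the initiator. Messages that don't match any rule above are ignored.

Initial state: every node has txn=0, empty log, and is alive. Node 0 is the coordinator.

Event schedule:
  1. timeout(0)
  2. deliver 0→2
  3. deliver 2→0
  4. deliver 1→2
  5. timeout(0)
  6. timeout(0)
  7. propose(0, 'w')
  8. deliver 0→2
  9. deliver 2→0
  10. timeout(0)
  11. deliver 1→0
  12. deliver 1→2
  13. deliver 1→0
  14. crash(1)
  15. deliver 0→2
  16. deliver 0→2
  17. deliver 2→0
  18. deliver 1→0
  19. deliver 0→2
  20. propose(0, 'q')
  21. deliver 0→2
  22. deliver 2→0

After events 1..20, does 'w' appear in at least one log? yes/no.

after 1 — timeout(0): n0:coor/t1/[-]
after 2 — deliver 0→2: n2:part/t1/[-]
after 3 — deliver 2→0: ·
after 4 — deliver 1→2: ·
after 5 — timeout(0): n0:coor/t2/[-]
after 6 — timeout(0): n0:coor/t3/[-]
after 7 — propose(0,'w'): n0:coor/t4/[-]
after 8 — deliver 0→2: n2:part/t2/[-]
after 9 — deliver 2→0: ·
after 10 — timeout(0): n0:coor/t5/[-]
after 11 — deliver 1→0: ·
after 12 — deliver 1→2: ·
after 13 — deliver 1→0: ·
after 14 — crash(1): n1:✗part/t0/[-]
after 15 — deliver 0→2: n2:part/t3/[-]
after 16 — deliver 0→2: n2:part/t4/[-]
after 17 — deliver 2→0: ·
after 18 — deliver 1→0: ·
after 19 — deliver 0→2: n2:part/t5/[-]
after 20 — propose(0,'q'): n0:coor/t6/[-]

no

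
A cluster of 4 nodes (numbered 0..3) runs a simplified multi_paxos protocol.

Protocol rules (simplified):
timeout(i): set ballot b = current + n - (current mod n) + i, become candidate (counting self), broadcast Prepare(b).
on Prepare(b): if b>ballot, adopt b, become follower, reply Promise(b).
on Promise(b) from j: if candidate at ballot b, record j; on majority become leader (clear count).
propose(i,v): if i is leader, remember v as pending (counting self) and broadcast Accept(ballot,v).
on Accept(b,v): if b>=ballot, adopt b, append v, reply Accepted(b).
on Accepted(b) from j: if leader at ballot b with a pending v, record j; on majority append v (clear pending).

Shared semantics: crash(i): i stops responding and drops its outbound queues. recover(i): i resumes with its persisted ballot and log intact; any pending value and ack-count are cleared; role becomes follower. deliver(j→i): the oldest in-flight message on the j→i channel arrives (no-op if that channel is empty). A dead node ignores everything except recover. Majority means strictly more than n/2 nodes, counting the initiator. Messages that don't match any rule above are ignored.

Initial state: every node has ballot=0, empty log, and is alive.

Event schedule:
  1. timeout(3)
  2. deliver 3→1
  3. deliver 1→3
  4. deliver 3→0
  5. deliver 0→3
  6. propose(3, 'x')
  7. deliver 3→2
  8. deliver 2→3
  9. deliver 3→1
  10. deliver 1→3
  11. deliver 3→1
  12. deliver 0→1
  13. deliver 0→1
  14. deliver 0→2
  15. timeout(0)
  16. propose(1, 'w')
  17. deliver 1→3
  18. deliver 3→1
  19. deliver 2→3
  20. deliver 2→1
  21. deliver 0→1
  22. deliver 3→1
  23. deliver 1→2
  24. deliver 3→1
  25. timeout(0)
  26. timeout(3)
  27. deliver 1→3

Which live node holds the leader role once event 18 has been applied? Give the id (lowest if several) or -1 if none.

e1 timeout(3): 3[cand,b=7,-]
e2 deliver 3→1: 1[foll,b=7,-]
e3 deliver 1→3: ·
e4 deliver 3→0: 0[foll,b=7,-]
e5 deliver 0→3: 3[lead,b=7,-]
e6 propose(3,'x'): ·
e7 deliver 3→2: 2[foll,b=7,-]
e8 deliver 2→3: ·
e9 deliver 3→1: 1[foll,b=7,x]
e10 deliver 1→3: ·
e11 deliver 3→1: ·
e12 deliver 0→1: ·
e13 deliver 0→1: ·
e14 deliver 0→2: ·
e15 timeout(0): 0[cand,b=8,-]
e16 propose(1,'w'): ·
e17 deliver 1→3: ·
e18 deliver 3→1: ·

3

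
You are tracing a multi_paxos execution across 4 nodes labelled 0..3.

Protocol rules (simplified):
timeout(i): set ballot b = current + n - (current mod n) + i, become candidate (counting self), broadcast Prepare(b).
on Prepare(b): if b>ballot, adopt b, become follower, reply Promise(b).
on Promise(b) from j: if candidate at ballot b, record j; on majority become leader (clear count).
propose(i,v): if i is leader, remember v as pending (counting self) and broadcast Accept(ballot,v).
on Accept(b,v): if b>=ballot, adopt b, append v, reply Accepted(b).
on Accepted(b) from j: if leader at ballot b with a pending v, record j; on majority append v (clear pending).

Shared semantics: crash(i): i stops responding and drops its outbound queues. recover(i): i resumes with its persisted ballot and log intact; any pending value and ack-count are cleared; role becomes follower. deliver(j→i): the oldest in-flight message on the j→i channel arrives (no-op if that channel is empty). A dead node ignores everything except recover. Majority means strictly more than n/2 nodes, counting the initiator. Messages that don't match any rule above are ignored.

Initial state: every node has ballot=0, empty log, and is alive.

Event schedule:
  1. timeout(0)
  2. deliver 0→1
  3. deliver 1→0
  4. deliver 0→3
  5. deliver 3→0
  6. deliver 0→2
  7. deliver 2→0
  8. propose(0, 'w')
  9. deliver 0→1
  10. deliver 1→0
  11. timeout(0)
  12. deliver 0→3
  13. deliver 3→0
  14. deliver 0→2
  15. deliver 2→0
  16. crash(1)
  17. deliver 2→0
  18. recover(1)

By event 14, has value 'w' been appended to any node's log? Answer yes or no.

after 1 — timeout(0): n0:cand/b4/[-]
after 2 — deliver 0→1: n1:foll/b4/[-]
after 3 — deliver 1→0: ·
after 4 — deliver 0→3: n3:foll/b4/[-]
after 5 — deliver 3→0: n0:lead/b4/[-]
after 6 — deliver 0→2: n2:foll/b4/[-]
after 7 — deliver 2→0: ·
after 8 — propose(0,'w'): ·
after 9 — deliver 0→1: n1:foll/b4/[w]
after 10 — deliver 1→0: ·
after 11 — timeout(0): n0:cand/b8/[-]
after 12 — deliver 0→3: n3:foll/b4/[w]
after 13 — deliver 3→0: ·
after 14 — deliver 0→2: n2:foll/b4/[w]

yes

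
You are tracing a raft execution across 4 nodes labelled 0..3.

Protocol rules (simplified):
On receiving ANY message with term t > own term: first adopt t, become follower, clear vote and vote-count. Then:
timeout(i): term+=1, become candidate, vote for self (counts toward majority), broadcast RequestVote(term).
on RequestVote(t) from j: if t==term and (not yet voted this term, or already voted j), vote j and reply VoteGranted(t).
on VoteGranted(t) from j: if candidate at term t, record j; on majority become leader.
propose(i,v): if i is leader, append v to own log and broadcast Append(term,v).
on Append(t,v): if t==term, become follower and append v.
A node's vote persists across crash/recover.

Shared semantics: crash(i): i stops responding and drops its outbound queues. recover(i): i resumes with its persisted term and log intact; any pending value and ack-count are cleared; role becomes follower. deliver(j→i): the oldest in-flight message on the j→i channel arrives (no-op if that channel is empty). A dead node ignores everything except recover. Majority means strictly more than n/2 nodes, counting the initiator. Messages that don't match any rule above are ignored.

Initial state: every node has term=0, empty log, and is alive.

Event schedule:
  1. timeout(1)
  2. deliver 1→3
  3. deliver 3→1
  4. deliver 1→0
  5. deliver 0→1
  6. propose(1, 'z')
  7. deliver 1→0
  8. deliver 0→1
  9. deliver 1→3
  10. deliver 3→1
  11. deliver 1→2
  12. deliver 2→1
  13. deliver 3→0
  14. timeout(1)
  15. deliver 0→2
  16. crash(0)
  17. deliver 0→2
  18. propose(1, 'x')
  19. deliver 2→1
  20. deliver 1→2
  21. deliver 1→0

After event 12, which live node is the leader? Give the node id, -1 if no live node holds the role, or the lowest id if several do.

after 1 — timeout(1): n1:cand/t1/[-]
after 2 — deliver 1→3: n3:foll/t1/[-]
after 3 — deliver 3→1: ·
after 4 — deliver 1→0: n0:foll/t1/[-]
after 5 — deliver 0→1: n1:lead/t1/[-]
after 6 — propose(1,'z'): n1:lead/t1/[z]
after 7 — deliver 1→0: n0:foll/t1/[z]
after 8 — deliver 0→1: ·
after 9 — deliver 1→3: n3:foll/t1/[z]
after 10 — deliver 3→1: ·
after 11 — deliver 1→2: n2:foll/t1/[-]
after 12 — deliver 2→1: ·

1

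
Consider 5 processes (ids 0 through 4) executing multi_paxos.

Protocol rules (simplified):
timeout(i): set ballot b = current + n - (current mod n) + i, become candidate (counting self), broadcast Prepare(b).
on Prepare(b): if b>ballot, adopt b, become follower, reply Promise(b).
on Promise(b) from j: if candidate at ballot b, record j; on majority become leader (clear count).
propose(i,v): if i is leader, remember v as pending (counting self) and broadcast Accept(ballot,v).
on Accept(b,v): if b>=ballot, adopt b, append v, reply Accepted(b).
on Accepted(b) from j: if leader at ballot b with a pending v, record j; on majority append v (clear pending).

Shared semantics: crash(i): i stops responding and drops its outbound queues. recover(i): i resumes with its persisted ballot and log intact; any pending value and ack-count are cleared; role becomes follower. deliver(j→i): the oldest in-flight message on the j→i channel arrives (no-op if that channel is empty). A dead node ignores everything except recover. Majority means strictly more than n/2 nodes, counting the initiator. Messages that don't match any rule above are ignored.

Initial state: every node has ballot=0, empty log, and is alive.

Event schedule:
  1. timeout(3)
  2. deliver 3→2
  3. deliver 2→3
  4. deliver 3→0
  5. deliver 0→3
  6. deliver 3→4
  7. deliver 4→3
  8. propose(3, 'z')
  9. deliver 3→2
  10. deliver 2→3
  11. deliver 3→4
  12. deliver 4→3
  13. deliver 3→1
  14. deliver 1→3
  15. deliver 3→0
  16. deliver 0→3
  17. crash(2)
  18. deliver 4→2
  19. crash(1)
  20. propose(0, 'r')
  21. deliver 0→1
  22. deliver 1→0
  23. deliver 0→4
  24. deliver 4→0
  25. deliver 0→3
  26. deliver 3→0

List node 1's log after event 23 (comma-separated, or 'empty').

empty

1. timeout(3):  <3:cand b8 ->
2. deliver 3→2:  <2:foll b8 ->
3. deliver 2→3:  nop
4. deliver 3→0:  <0:foll b8 ->
5. deliver 0→3:  <3:lead b8 ->
6. deliver 3→4:  <4:foll b8 ->
7. deliver 4→3:  nop
8. propose(3,'z'):  nop
9. deliver 3→2:  <2:foll b8 z>
10. deliver 2→3:  nop
11. deliver 3→4:  <4:foll b8 z>
12. deliver 4→3:  <3:lead b8 z>
13. deliver 3→1:  <1:foll b8 ->
14. deliver 1→3:  nop
15. deliver 3→0:  <0:foll b8 z>
16. deliver 0→3:  nop
17. crash(2):  <2:✗foll b8 z>
18. deliver 4→2:  nop
19. crash(1):  <1:✗foll b8 ->
20. propose(0,'r'):  nop
21. deliver 0→1:  nop
22. deliver 1→0:  nop
23. deliver 0→4:  nop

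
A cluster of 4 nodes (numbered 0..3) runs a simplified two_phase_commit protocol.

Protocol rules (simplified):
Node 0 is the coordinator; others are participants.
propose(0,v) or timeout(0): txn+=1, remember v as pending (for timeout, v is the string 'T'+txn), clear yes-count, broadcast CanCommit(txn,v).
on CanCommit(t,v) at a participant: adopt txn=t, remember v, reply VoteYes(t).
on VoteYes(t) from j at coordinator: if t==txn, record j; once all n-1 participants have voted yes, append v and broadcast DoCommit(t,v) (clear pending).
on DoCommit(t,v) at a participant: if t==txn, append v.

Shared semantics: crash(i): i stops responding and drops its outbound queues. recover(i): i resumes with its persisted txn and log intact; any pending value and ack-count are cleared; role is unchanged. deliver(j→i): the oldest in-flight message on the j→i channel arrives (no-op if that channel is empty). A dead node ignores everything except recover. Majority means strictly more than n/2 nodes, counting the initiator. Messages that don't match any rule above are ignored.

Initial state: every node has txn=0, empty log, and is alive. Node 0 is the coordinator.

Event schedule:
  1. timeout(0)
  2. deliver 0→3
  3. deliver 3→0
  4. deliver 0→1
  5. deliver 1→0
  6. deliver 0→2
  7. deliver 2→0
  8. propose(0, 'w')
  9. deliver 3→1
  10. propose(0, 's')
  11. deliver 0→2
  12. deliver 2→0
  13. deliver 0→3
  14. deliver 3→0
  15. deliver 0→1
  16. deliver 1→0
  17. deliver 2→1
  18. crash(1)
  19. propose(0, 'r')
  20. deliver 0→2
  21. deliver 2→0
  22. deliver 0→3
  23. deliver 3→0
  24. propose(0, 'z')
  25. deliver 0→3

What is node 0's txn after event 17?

after 1 — timeout(0): n0:coor/t1/[-]
after 2 — deliver 0→3: n3:part/t1/[-]
after 3 — deliver 3→0: ·
after 4 — deliver 0→1: n1:part/t1/[-]
after 5 — deliver 1→0: ·
after 6 — deliver 0→2: n2:part/t1/[-]
after 7 — deliver 2→0: n0:coor/t1/[T1]
after 8 — propose(0,'w'): n0:coor/t2/[T1]
after 9 — deliver 3→1: ·
after 10 — propose(0,'s'): n0:coor/t3/[T1]
after 11 — deliver 0→2: n2:part/t1/[T1]
after 12 — deliver 2→0: ·
after 13 — deliver 0→3: n3:part/t1/[T1]
after 14 — deliver 3→0: ·
after 15 — deliver 0→1: n1:part/t1/[T1]
after 16 — deliver 1→0: ·
after 17 — deliver 2→1: ·

3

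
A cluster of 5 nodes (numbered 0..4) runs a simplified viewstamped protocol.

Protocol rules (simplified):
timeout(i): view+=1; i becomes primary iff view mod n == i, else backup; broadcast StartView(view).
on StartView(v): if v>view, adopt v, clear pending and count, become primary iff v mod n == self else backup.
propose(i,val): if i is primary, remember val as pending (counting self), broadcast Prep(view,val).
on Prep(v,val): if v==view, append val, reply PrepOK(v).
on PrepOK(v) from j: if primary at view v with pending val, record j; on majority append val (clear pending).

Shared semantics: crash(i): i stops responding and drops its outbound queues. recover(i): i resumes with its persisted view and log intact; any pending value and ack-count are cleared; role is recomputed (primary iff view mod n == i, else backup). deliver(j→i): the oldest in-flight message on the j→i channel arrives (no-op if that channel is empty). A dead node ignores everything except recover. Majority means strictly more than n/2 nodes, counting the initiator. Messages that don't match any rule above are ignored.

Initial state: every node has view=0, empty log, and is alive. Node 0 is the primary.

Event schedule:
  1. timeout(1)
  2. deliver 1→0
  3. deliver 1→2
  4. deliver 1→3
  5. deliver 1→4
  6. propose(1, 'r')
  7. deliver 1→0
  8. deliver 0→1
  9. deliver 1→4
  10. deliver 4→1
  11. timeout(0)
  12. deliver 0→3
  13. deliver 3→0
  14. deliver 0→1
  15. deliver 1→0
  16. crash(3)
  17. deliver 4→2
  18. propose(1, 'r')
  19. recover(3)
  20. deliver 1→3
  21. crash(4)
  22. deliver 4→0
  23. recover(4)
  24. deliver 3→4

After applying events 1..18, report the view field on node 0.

[1] timeout(1) → N1(prim v1 [-])
[2] deliver 1→0 → N0(back v1 [-])
[3] deliver 1→2 → N2(back v1 [-])
[4] deliver 1→3 → N3(back v1 [-])
[5] deliver 1→4 → N4(back v1 [-])
[6] propose(1,'r') → ∅
[7] deliver 1→0 → N0(back v1 [r])
[8] deliver 0→1 → ∅
[9] deliver 1→4 → N4(back v1 [r])
[10] deliver 4→1 → N1(prim v1 [r])
[11] timeout(0) → N0(back v2 [r])
[12] deliver 0→3 → N3(back v2 [-])
[13] deliver 3→0 → ∅
[14] deliver 0→1 → N1(back v2 [r])
[15] deliver 1→0 → ∅
[16] crash(3) → N3(✗back v2 [-])
[17] deliver 4→2 → ∅
[18] propose(1,'r') → ∅

2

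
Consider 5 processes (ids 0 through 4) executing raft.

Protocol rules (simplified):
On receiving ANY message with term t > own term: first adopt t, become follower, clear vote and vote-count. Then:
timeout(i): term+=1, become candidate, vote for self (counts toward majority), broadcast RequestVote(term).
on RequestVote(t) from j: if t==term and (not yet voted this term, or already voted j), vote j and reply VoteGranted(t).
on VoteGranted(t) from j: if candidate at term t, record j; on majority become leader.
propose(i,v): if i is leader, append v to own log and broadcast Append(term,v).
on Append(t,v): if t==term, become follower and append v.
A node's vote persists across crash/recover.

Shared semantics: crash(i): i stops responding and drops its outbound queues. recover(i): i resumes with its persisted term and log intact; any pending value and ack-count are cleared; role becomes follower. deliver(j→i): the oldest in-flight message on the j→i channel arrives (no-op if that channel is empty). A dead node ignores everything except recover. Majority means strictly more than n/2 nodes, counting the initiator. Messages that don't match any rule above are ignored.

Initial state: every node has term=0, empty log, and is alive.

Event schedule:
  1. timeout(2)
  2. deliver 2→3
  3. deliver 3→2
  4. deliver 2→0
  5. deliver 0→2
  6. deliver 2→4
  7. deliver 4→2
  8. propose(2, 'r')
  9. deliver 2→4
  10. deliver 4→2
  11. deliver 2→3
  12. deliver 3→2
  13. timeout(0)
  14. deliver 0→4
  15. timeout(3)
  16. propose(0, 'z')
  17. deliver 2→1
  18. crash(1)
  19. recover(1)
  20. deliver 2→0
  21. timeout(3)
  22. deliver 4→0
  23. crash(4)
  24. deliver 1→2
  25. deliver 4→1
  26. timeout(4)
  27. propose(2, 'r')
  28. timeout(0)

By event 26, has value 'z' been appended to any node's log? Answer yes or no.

step 1 timeout(2): 2={cand,t=1,log=-}
step 2 deliver 2→3: 3={foll,t=1,log=-}
step 3 deliver 3→2: —
step 4 deliver 2→0: 0={foll,t=1,log=-}
step 5 deliver 0→2: 2={lead,t=1,log=-}
step 6 deliver 2→4: 4={foll,t=1,log=-}
step 7 deliver 4→2: —
step 8 propose(2,'r'): 2={lead,t=1,log=r}
step 9 deliver 2→4: 4={foll,t=1,log=r}
step 10 deliver 4→2: —
step 11 deliver 2→3: 3={foll,t=1,log=r}
step 12 deliver 3→2: —
step 13 timeout(0): 0={cand,t=2,log=-}
step 14 deliver 0→4: 4={foll,t=2,log=r}
step 15 timeout(3): 3={cand,t=2,log=r}
step 16 propose(0,'z'): —
step 17 deliver 2→1: 1={foll,t=1,log=-}
step 18 crash(1): 1={✗foll,t=1,log=-}
step 19 recover(1): 1={foll,t=1,log=-}
step 20 deliver 2→0: —
step 21 timeout(3): 3={cand,t=3,log=r}
step 22 deliver 4→0: —
step 23 crash(4): 4={✗foll,t=2,log=r}
step 24 deliver 1→2: —
step 25 deliver 4→1: —
step 26 timeout(4): —

no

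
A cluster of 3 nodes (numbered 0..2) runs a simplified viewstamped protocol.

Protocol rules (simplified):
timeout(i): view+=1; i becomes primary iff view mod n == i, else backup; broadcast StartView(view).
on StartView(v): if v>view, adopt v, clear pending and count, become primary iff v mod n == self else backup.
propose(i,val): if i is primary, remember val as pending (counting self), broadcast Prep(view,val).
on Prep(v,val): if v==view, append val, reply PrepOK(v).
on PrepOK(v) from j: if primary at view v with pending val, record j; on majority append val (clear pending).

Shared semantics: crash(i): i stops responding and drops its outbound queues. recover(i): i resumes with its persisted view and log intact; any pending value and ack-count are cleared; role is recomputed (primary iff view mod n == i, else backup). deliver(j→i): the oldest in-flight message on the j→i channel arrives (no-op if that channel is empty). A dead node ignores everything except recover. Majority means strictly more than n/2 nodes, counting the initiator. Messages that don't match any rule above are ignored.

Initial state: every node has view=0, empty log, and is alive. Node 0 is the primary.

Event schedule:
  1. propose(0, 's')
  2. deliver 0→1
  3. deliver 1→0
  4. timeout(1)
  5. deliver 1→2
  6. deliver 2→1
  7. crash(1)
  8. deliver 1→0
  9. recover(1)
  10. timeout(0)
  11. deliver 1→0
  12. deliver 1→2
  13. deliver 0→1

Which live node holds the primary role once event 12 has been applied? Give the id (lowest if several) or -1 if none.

step 1 propose(0,'s'): —
step 2 deliver 0→1: 1={back,v=0,log=s}
step 3 deliver 1→0: 0={prim,v=0,log=s}
step 4 timeout(1): 1={prim,v=1,log=s}
step 5 deliver 1→2: 2={back,v=1,log=-}
step 6 deliver 2→1: —
step 7 crash(1): 1={✗prim,v=1,log=s}
step 8 deliver 1→0: —
step 9 recover(1): 1={prim,v=1,log=s}
step 10 timeout(0): 0={back,v=1,log=s}
step 11 deliver 1→0: —
step 12 deliver 1→2: —

1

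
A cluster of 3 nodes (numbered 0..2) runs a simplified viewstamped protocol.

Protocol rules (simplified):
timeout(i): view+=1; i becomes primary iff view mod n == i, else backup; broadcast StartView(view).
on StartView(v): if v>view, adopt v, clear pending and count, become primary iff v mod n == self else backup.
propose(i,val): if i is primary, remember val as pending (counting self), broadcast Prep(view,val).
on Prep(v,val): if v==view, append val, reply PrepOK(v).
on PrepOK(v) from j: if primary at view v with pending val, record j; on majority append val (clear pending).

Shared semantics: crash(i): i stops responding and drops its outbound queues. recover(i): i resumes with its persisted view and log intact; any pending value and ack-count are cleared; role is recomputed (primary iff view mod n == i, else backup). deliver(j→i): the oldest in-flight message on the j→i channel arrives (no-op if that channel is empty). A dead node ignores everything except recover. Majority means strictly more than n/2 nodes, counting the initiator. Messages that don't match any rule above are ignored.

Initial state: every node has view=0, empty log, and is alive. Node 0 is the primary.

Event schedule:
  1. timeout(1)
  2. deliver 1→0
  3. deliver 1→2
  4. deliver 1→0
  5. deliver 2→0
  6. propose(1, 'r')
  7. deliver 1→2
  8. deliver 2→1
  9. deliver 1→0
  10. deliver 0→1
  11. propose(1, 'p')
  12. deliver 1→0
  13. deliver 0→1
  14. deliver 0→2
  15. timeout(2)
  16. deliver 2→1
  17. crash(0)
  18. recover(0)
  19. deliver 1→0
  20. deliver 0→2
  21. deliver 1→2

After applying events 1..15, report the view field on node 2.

2

1. timeout(1):  <1:prim v1 ->
2. deliver 1→0:  <0:back v1 ->
3. deliver 1→2:  <2:back v1 ->
4. deliver 1→0:  nop
5. deliver 2→0:  nop
6. propose(1,'r'):  nop
7. deliver 1→2:  <2:back v1 r>
8. deliver 2→1:  <1:prim v1 r>
9. deliver 1→0:  <0:back v1 r>
10. deliver 0→1:  nop
11. propose(1,'p'):  nop
12. deliver 1→0:  <0:back v1 r,p>
13. deliver 0→1:  <1:prim v1 r,p>
14. deliver 0→2:  nop
15. timeout(2):  <2:prim v2 r>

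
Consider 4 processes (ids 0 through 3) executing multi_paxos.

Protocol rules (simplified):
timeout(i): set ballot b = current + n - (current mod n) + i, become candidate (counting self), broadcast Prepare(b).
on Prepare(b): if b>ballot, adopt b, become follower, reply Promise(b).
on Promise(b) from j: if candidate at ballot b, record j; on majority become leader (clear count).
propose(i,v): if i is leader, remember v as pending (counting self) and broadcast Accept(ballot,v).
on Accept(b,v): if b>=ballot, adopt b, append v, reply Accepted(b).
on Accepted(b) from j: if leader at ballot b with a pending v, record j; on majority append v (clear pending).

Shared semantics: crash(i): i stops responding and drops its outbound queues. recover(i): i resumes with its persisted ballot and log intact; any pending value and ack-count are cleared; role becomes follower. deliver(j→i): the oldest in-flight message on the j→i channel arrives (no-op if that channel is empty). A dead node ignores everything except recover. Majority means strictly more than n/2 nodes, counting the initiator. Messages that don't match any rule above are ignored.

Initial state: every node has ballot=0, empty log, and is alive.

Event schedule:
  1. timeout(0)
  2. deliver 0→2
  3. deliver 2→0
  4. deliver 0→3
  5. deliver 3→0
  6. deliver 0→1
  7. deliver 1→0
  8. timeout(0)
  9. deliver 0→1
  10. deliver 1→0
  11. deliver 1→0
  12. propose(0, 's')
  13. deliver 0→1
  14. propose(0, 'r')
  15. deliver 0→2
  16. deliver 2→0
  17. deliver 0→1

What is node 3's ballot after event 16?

1. timeout(0):  <0:cand b4 ->
2. deliver 0→2:  <2:foll b4 ->
3. deliver 2→0:  nop
4. deliver 0→3:  <3:foll b4 ->
5. deliver 3→0:  <0:lead b4 ->
6. deliver 0→1:  <1:foll b4 ->
7. deliver 1→0:  nop
8. timeout(0):  <0:cand b8 ->
9. deliver 0→1:  <1:foll b8 ->
10. deliver 1→0:  nop
11. deliver 1→0:  nop
12. propose(0,'s'):  nop
13. deliver 0→1:  nop
14. propose(0,'r'):  nop
15. deliver 0→2:  <2:foll b8 ->
16. deliver 2→0:  <0:lead b8 ->

4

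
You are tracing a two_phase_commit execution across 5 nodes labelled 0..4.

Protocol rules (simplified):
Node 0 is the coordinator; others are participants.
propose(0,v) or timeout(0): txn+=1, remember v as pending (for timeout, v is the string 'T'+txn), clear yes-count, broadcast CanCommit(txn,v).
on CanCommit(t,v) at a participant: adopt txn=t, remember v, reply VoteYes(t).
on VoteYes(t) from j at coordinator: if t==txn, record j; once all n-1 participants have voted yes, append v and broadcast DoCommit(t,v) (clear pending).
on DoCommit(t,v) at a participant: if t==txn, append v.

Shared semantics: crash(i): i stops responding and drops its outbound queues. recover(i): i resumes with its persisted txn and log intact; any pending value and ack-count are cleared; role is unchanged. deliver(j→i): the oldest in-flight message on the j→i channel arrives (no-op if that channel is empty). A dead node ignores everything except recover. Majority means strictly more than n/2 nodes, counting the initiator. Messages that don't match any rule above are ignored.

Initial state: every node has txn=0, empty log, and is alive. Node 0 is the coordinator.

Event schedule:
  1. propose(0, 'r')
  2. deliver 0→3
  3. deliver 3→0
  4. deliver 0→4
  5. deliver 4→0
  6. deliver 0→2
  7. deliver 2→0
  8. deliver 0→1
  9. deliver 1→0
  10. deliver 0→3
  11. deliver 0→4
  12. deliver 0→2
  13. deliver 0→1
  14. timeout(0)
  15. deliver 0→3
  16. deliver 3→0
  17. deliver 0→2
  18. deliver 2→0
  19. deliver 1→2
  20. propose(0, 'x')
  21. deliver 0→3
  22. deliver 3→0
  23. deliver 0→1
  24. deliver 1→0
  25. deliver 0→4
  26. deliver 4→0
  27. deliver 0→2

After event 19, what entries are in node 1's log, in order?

r

step 1 propose(0,'r'): 0={coor,t=1,log=-}
step 2 deliver 0→3: 3={part,t=1,log=-}
step 3 deliver 3→0: —
step 4 deliver 0→4: 4={part,t=1,log=-}
step 5 deliver 4→0: —
step 6 deliver 0→2: 2={part,t=1,log=-}
step 7 deliver 2→0: —
step 8 deliver 0→1: 1={part,t=1,log=-}
step 9 deliver 1→0: 0={coor,t=1,log=r}
step 10 deliver 0→3: 3={part,t=1,log=r}
step 11 deliver 0→4: 4={part,t=1,log=r}
step 12 deliver 0→2: 2={part,t=1,log=r}
step 13 deliver 0→1: 1={part,t=1,log=r}
step 14 timeout(0): 0={coor,t=2,log=r}
step 15 deliver 0→3: 3={part,t=2,log=r}
step 16 deliver 3→0: —
step 17 deliver 0→2: 2={part,t=2,log=r}
step 18 deliver 2→0: —
step 19 deliver 1→2: —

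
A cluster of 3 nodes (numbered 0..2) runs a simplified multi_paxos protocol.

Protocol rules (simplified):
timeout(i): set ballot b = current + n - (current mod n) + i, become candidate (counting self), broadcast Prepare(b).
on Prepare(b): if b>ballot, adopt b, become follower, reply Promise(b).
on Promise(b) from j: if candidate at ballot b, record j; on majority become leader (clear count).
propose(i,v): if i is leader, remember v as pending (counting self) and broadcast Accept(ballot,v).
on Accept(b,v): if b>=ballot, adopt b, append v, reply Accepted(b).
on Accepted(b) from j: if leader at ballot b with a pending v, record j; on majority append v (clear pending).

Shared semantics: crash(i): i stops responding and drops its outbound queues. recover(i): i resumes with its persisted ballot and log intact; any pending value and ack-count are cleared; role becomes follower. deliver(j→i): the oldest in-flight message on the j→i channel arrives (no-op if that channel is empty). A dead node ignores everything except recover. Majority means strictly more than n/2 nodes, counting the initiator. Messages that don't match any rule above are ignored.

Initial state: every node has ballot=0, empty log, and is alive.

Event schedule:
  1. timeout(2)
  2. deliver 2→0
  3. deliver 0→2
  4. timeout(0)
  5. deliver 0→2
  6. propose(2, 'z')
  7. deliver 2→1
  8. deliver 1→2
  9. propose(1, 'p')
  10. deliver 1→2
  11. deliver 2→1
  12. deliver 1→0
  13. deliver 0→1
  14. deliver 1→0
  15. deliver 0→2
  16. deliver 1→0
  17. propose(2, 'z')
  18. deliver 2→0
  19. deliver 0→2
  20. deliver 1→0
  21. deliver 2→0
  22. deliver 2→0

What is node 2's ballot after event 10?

e1 timeout(2): 2[cand,b=5,-]
e2 deliver 2→0: 0[foll,b=5,-]
e3 deliver 0→2: 2[lead,b=5,-]
e4 timeout(0): 0[cand,b=6,-]
e5 deliver 0→2: 2[foll,b=6,-]
e6 propose(2,'z'): ·
e7 deliver 2→1: 1[foll,b=5,-]
e8 deliver 1→2: ·
e9 propose(1,'p'): ·
e10 deliver 1→2: ·

6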